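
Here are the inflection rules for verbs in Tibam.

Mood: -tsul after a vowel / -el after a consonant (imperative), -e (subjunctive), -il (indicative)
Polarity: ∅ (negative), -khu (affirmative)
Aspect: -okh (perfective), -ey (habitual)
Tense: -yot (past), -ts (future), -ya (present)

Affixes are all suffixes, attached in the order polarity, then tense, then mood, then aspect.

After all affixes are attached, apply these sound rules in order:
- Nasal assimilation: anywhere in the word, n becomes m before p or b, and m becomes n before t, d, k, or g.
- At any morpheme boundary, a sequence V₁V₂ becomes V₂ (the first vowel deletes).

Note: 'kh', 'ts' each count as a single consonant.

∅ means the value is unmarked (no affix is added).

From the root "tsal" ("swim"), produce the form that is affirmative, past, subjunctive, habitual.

Attach polarity affirmative -khu → tsalkhu.
Attach tense past -yot → tsalkhuyot.
Attach mood subjunctive -e → tsalkhuyote.
Attach aspect habitual -ey → tsalkhuyoteey.
Nasal assimilation: no change.
Apply vowel deletion: tsalkhuyoteey → tsalkhuyotey.

tsalkhuyotey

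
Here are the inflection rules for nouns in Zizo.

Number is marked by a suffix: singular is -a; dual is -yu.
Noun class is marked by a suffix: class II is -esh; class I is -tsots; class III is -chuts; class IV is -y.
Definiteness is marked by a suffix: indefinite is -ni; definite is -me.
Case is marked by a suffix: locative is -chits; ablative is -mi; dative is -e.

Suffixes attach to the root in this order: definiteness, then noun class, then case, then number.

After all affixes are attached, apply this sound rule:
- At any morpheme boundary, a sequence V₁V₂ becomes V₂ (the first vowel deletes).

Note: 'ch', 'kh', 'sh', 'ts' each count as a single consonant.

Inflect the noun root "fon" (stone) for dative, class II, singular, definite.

Attach definiteness definite -me → fonme.
Attach noun class class II -esh → fonmeesh.
Attach case dative -e → fonmeeshe.
Attach number singular -a → fonmeeshea.
Apply vowel deletion: fonmeeshea → fonmesha.

fonmesha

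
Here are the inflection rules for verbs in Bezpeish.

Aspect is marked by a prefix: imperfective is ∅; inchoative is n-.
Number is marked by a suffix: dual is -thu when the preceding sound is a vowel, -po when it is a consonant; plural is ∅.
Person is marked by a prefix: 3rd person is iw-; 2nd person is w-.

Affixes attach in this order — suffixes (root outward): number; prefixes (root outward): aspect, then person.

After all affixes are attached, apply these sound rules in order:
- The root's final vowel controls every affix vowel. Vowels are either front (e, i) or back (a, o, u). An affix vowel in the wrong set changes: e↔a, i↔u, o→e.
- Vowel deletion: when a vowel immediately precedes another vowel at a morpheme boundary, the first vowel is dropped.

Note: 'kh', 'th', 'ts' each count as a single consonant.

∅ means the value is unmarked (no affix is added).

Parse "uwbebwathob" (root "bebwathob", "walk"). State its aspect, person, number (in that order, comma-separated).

imperfective, 3rd person, plural

Segment: iw-bebwathob.
aspect: ∅ → imperfective.
person: iw- → 3rd person.
number: ∅ → plural.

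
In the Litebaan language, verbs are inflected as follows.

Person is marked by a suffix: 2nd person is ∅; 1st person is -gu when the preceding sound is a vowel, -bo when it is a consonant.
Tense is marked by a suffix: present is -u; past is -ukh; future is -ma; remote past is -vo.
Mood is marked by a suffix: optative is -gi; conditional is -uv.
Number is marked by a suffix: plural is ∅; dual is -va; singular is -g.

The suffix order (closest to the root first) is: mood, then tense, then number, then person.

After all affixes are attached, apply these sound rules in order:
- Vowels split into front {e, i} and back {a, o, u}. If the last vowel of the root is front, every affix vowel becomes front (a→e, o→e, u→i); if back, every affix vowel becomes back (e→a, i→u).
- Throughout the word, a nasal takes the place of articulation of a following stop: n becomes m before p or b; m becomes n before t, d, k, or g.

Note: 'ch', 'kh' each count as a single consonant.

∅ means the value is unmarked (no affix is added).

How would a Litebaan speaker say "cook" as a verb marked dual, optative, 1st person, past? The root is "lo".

loguukhvagu

Attach mood optative -gi → logi.
Attach tense past -ukh → logiukh.
Attach number dual -va → logiukhva.
Attach person 1st person -gu (after vowel 'a') → logiukhvagu.
Apply vowel harmony: logiukhvagu → loguukhvagu.
Nasal assimilation: no change.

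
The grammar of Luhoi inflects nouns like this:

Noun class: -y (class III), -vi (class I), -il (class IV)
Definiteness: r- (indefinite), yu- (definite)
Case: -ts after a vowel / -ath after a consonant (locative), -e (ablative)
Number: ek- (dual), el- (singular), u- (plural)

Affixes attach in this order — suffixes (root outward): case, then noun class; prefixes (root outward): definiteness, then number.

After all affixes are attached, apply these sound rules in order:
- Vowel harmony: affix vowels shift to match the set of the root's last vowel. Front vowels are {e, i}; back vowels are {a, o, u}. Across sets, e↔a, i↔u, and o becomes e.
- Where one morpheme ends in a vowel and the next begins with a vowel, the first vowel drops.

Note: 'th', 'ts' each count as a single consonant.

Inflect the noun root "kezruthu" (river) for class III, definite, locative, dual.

Attach case locative -ts (after vowel 'u') → kezruthuts.
Attach definiteness definite yu- → yukezruthuts.
Attach noun class class III -y → yukezruthutsy.
Attach number dual ek- → ekyukezruthutsy.
Apply vowel harmony: ekyukezruthutsy → akyukezruthutsy.
Vowel deletion: no change.

akyukezruthutsy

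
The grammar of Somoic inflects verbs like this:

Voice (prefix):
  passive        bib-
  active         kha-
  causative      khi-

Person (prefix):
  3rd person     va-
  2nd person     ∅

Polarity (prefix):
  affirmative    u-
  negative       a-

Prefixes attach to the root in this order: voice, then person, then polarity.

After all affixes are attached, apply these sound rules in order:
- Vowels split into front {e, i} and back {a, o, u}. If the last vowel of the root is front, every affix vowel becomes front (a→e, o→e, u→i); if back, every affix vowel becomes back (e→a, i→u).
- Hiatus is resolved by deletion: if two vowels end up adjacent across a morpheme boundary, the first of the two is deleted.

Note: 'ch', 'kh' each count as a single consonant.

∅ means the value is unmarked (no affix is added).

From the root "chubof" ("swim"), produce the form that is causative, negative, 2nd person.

Attach voice causative khi- → khichubof.
person = 2nd person: zero marking, form stays khichubof.
Attach polarity negative a- → akhichubof.
Apply vowel harmony: akhichubof → akhuchubof.
Vowel deletion: no change.

akhuchubof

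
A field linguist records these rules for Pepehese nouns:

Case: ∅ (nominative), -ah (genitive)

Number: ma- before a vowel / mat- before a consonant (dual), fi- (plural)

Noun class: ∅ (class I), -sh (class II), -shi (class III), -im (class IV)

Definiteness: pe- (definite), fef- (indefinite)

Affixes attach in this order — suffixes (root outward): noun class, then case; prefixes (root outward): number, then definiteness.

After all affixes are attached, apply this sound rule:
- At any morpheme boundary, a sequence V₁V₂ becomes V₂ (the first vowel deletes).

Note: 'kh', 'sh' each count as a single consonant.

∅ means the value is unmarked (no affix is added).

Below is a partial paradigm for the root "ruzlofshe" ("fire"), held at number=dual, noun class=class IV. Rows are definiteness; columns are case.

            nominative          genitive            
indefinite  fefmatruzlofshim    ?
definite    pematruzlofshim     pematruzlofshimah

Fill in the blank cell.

fefmatruzlofshimah

Attach number dual mat- (before consonant 'r') → matruzlofshe.
Attach noun class class IV -im → matruzlofsheim.
Attach case genitive -ah → matruzlofsheimah.
Attach definiteness indefinite fef- → fefmatruzlofsheimah.
Apply vowel deletion: fefmatruzlofsheimah → fefmatruzlofshimah.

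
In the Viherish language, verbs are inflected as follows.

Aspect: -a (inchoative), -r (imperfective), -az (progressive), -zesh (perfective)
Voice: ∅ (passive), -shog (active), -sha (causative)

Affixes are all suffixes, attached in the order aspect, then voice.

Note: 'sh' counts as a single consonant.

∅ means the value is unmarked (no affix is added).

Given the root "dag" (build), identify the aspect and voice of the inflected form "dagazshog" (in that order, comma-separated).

progressive, active

Segment: dag-az-shog.
aspect: -az → progressive.
voice: -shog → active.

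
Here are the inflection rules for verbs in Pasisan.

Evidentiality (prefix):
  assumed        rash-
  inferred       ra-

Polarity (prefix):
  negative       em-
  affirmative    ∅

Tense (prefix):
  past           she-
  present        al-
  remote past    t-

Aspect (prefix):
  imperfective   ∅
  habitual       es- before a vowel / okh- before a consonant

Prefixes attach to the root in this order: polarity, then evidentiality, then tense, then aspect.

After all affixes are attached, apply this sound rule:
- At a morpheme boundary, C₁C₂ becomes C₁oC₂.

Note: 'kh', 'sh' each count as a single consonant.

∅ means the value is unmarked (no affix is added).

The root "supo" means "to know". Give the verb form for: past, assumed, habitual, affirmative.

okhosherashosupo

polarity = affirmative: zero marking, form stays supo.
Attach evidentiality assumed rash- → rashsupo.
Attach tense past she- → sherashsupo.
Attach aspect habitual okh- (before consonant 'sh') → okhsherashsupo.
Apply epenthesis: okhsherashsupo → okhosherashosupo.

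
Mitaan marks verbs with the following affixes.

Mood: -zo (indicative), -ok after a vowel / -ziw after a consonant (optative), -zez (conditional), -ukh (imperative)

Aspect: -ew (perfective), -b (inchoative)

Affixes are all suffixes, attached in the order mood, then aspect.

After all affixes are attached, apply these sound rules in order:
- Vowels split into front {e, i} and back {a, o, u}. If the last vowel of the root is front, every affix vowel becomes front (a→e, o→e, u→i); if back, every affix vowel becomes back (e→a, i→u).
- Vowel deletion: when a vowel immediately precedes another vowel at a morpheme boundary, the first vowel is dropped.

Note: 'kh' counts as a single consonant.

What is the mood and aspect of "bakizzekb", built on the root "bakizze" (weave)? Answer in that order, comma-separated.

optative, inchoative

Segment: bakizze-ok-b.
mood: -ok/ziw → optative.
aspect: -b → inchoative.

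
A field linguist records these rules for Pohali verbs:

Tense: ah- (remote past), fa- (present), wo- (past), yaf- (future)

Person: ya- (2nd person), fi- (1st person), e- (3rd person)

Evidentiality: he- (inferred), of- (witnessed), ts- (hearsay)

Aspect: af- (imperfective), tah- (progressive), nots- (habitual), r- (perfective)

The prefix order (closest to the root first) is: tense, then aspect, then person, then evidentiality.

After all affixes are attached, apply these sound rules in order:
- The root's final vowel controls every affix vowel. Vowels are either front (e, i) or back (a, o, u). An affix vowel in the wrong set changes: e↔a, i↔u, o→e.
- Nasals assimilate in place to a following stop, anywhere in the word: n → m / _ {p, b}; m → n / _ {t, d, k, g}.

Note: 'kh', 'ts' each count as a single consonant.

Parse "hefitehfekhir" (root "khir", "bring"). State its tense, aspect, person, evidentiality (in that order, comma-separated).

Segment: he-fi-tah-fa-khir.
tense: fa- → present.
aspect: tah- → progressive.
person: fi- → 1st person.
evidentiality: he- → inferred.

present, progressive, 1st person, inferred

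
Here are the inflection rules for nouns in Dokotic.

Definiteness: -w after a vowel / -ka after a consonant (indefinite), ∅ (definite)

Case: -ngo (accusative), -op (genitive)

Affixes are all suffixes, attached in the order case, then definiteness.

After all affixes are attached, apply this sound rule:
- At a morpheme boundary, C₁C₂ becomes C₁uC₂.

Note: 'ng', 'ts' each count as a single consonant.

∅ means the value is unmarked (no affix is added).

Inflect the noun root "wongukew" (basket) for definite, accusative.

wongukewungo

Attach case accusative -ngo → wongukewngo.
definiteness = definite: zero marking, form stays wongukewngo.
Apply epenthesis: wongukewngo → wongukewungo.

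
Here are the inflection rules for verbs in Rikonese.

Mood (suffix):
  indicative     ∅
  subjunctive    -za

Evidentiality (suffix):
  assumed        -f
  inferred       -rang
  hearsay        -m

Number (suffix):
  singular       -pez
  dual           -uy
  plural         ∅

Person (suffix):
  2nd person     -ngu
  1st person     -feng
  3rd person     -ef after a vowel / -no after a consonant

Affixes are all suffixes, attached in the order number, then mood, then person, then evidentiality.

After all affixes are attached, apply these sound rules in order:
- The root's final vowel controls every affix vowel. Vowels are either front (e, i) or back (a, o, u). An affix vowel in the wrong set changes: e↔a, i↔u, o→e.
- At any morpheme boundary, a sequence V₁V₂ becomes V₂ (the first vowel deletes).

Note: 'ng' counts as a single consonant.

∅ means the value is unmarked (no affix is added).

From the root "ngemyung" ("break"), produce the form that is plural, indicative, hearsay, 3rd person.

number = plural: zero marking, form stays ngemyung.
mood = indicative: zero marking, form stays ngemyung.
Attach person 3rd person -no (after consonant 'ng') → ngemyungno.
Attach evidentiality hearsay -m → ngemyungnom.
Vowel harmony: no change.
Vowel deletion: no change.

ngemyungnom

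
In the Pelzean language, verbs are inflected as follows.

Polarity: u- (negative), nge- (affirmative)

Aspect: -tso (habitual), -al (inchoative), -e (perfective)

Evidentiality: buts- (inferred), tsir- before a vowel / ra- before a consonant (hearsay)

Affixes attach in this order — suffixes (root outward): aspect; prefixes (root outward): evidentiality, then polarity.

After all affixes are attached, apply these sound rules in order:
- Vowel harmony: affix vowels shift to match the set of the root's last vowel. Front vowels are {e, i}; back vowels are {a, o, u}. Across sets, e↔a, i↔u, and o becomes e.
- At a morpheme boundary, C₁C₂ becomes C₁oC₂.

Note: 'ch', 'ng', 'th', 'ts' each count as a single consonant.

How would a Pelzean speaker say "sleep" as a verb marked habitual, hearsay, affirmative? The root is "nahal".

Attach aspect habitual -tso → nahaltso.
Attach evidentiality hearsay ra- (before consonant 'n') → ranahaltso.
Attach polarity affirmative nge- → ngeranahaltso.
Apply vowel harmony: ngeranahaltso → ngaranahaltso.
Apply epenthesis: ngaranahaltso → ngaranahalotso.

ngaranahalotso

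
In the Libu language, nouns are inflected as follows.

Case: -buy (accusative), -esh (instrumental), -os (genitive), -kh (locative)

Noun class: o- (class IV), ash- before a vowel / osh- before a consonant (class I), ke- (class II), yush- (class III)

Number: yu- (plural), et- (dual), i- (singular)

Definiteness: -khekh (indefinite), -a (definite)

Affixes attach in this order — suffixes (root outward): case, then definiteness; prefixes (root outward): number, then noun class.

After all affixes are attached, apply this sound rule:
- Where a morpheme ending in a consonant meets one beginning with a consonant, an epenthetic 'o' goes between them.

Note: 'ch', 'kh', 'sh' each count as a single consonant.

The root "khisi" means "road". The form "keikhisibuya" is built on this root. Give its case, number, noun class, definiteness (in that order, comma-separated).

accusative, singular, class II, definite

Segment: ke-i-khisi-buy-a.
case: -buy → accusative.
number: i- → singular.
noun class: ke- → class II.
definiteness: -a → definite.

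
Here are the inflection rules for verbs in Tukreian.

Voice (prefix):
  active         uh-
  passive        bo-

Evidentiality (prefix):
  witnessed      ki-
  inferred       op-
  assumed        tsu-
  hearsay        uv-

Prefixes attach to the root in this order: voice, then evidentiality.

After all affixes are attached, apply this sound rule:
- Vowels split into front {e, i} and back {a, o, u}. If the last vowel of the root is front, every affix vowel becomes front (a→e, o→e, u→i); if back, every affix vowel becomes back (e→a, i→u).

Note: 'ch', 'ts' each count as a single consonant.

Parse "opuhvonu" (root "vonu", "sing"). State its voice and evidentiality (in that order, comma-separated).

Segment: op-uh-vonu.
voice: uh- → active.
evidentiality: op- → inferred.

active, inferred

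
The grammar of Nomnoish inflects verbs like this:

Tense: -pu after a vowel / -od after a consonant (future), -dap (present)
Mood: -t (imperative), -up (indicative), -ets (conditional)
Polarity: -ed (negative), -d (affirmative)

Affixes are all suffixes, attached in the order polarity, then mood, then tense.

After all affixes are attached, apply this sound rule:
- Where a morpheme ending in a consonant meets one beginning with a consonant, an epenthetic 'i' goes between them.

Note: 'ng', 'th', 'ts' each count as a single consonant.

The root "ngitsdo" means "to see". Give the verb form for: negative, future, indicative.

Attach polarity negative -ed → ngitsdoed.
Attach mood indicative -up → ngitsdoedup.
Attach tense future -od (after consonant 'p') → ngitsdoedupod.
Epenthesis: no change.

ngitsdoedupod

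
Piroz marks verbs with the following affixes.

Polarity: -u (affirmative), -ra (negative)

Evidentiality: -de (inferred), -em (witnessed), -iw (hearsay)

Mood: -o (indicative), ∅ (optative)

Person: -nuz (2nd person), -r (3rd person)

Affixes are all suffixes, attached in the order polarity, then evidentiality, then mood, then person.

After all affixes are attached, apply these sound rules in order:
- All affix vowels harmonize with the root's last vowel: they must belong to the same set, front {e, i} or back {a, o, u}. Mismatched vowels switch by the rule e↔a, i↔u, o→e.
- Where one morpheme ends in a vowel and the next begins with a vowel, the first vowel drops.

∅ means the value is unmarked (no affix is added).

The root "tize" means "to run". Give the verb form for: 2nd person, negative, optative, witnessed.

Attach polarity negative -ra → tizera.
Attach evidentiality witnessed -em → tizeraem.
mood = optative: zero marking, form stays tizeraem.
Attach person 2nd person -nuz → tizeraemnuz.
Apply vowel harmony: tizeraemnuz → tizereemniz.
Apply vowel deletion: tizereemniz → tizeremniz.

tizeremniz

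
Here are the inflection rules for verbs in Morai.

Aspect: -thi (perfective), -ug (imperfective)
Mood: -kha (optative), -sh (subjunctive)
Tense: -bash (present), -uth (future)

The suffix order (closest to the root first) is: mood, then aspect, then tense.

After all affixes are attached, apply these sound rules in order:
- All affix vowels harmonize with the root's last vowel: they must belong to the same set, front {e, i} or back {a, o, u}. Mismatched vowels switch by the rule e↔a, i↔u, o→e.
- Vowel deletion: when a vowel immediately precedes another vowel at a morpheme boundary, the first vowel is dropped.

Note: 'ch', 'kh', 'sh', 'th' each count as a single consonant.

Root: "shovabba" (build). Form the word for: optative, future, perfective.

Attach mood optative -kha → shovabbakha.
Attach aspect perfective -thi → shovabbakhathi.
Attach tense future -uth → shovabbakhathiuth.
Apply vowel harmony: shovabbakhathiuth → shovabbakhathuuth.
Apply vowel deletion: shovabbakhathuuth → shovabbakhathuth.

shovabbakhathuth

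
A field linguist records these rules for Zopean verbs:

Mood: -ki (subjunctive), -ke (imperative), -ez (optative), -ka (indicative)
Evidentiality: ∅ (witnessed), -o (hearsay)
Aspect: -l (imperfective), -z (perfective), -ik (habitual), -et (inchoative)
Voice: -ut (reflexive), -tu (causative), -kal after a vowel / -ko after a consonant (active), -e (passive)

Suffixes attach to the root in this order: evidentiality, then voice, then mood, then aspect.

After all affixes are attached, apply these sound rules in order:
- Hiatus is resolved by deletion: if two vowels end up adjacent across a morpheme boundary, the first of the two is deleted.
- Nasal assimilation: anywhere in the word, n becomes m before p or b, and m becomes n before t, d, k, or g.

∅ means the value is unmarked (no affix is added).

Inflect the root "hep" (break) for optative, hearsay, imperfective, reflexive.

heputezl

Attach evidentiality hearsay -o → hepo.
Attach voice reflexive -ut → hepout.
Attach mood optative -ez → hepoutez.
Attach aspect imperfective -l → hepoutezl.
Apply vowel deletion: hepoutezl → heputezl.
Nasal assimilation: no change.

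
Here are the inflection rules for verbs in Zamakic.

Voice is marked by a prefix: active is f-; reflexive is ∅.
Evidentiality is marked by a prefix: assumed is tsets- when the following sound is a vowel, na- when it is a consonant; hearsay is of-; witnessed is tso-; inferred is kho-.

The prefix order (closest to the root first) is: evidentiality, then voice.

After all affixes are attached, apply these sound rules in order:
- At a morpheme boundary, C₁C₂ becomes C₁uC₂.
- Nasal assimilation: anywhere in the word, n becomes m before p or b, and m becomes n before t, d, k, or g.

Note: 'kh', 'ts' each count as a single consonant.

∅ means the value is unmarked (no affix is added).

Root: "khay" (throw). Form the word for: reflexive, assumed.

Attach evidentiality assumed na- (before consonant 'kh') → nakhay.
voice = reflexive: zero marking, form stays nakhay.
Epenthesis: no change.
Nasal assimilation: no change.

nakhay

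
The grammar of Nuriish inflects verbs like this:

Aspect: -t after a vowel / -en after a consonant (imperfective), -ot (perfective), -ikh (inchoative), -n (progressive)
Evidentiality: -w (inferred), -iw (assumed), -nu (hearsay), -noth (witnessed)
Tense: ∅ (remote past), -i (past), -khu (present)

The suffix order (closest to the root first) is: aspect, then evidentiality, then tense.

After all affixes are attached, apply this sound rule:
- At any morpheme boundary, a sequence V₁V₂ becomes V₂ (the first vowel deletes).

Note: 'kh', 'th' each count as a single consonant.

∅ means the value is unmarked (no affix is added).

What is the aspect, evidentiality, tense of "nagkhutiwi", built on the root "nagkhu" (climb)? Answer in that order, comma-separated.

imperfective, assumed, past

Segment: nagkhu-t-iw-i.
aspect: -t/en → imperfective.
evidentiality: -iw → assumed.
tense: -i → past.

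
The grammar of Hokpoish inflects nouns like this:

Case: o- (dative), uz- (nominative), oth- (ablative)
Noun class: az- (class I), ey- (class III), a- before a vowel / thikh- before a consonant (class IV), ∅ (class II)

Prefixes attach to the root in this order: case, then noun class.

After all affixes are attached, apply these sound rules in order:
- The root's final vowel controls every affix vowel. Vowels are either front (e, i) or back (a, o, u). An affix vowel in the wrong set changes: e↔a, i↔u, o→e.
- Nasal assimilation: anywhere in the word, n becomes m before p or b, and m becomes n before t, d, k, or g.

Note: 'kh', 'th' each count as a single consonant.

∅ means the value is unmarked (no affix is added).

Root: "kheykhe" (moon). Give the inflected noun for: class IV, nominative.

Attach case nominative uz- → uzkheykhe.
Attach noun class class IV a- (before vowel 'u') → auzkheykhe.
Apply vowel harmony: auzkheykhe → eizkheykhe.
Nasal assimilation: no change.

eizkheykhe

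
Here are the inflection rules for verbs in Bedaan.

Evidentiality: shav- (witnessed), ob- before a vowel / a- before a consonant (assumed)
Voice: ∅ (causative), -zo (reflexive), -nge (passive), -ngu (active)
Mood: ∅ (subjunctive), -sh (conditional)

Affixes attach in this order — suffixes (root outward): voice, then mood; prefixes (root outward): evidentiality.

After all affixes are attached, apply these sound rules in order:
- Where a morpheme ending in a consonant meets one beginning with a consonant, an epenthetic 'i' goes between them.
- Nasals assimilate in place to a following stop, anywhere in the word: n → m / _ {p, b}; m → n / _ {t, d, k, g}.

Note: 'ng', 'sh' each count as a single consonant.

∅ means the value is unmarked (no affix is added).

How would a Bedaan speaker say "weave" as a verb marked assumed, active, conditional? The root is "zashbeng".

Attach evidentiality assumed a- (before consonant 'z') → azashbeng.
Attach voice active -ngu → azashbengngu.
Attach mood conditional -sh → azashbengngush.
Apply epenthesis: azashbengngush → azashbengingush.
Nasal assimilation: no change.

azashbengingush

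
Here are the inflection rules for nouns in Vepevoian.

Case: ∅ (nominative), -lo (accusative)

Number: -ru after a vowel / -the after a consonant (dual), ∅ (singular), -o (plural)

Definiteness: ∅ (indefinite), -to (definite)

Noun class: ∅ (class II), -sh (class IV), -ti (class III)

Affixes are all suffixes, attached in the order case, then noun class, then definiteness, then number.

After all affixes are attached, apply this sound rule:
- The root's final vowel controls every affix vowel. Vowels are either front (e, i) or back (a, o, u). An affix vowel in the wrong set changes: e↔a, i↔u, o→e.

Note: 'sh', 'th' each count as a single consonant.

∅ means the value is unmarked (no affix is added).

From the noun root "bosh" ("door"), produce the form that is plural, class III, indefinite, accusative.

Attach case accusative -lo → boshlo.
Attach noun class class III -ti → boshloti.
definiteness = indefinite: zero marking, form stays boshloti.
Attach number plural -o → boshlotio.
Apply vowel harmony: boshlotio → boshlotuo.

boshlotuo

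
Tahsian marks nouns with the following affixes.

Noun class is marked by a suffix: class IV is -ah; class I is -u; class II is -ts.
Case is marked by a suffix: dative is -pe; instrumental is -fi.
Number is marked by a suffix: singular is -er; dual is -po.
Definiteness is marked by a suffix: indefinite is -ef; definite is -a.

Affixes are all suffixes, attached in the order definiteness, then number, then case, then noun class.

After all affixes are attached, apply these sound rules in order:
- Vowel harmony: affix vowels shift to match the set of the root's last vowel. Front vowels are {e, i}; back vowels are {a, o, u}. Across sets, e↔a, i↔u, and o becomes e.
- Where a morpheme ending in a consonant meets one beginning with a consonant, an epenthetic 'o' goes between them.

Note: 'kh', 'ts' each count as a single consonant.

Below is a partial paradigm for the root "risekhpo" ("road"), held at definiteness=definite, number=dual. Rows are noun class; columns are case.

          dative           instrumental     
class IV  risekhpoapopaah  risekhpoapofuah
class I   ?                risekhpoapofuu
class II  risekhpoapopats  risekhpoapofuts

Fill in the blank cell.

Attach definiteness definite -a → risekhpoa.
Attach number dual -po → risekhpoapo.
Attach case dative -pe → risekhpoapope.
Attach noun class class I -u → risekhpoapopeu.
Apply vowel harmony: risekhpoapopeu → risekhpoapopau.
Epenthesis: no change.

risekhpoapopau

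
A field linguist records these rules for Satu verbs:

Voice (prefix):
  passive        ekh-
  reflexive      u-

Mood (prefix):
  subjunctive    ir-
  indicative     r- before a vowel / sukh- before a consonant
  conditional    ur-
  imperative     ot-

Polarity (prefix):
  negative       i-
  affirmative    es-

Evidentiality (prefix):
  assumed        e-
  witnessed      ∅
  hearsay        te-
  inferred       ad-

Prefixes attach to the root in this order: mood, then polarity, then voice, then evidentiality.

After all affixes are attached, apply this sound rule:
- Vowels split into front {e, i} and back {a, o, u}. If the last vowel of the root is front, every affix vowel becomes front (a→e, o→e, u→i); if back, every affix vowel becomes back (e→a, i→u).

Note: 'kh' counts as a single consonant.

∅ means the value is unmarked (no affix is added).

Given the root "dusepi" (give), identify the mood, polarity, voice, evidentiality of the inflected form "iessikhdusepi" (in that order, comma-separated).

indicative, affirmative, reflexive, witnessed

Segment: u-es-sukh-dusepi.
mood: r/sukh- → indicative.
polarity: es- → affirmative.
voice: u- → reflexive.
evidentiality: ∅ → witnessed.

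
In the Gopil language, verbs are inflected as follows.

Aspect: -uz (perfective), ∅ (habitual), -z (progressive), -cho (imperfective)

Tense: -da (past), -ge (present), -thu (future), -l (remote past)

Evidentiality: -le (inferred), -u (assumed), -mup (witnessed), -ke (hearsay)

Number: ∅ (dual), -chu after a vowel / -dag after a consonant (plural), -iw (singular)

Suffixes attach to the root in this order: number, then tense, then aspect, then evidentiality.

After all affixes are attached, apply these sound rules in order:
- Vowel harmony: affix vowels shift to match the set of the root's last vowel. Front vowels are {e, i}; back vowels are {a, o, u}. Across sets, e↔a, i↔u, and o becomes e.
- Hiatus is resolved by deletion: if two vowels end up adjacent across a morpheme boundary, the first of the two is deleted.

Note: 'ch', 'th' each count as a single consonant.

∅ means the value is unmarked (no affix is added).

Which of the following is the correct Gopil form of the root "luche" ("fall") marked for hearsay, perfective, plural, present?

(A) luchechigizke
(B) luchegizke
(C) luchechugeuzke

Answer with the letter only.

Attach number plural -chu (after vowel 'e') → luchechu.
Attach tense present -ge → luchechuge.
Attach aspect perfective -uz → luchechugeuz.
Attach evidentiality hearsay -ke → luchechugeuzke.
Apply vowel harmony: luchechugeuzke → luchechigeizke.
Apply vowel deletion: luchechigeizke → luchechigizke.
So the correct form is luchechigizke, option (A).
(C) luchechugeuzke is wrong: it fails to apply the sound rule(s).
(B) luchegizke is wrong: it uses dual instead of plural for number.

A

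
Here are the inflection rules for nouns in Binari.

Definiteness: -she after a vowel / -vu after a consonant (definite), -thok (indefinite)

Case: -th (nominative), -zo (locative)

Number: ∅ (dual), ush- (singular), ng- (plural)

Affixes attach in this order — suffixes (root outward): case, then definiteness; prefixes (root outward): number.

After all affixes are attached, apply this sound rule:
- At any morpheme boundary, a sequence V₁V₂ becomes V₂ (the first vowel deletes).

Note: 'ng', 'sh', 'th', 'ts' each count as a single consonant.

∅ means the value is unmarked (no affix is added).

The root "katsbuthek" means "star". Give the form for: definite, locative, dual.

number = dual: zero marking, form stays katsbuthek.
Attach case locative -zo → katsbuthekzo.
Attach definiteness definite -she (after vowel 'o') → katsbuthekzoshe.
Vowel deletion: no change.

katsbuthekzoshe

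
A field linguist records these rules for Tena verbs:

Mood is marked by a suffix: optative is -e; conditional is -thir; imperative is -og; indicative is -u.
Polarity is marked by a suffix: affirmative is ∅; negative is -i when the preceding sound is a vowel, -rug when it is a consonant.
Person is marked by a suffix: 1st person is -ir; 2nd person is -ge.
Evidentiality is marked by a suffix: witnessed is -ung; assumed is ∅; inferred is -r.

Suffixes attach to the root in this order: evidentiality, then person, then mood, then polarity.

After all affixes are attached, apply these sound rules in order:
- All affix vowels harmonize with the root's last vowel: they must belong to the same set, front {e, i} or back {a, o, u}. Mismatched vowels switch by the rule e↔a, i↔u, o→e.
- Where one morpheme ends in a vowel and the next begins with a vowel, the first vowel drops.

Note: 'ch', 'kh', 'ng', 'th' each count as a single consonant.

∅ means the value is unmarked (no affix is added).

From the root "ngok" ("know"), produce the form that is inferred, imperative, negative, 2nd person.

ngokrgogrug

Attach evidentiality inferred -r → ngokr.
Attach person 2nd person -ge → ngokrge.
Attach mood imperative -og → ngokrgeog.
Attach polarity negative -rug (after consonant 'g') → ngokrgeogrug.
Apply vowel harmony: ngokrgeogrug → ngokrgaogrug.
Apply vowel deletion: ngokrgaogrug → ngokrgogrug.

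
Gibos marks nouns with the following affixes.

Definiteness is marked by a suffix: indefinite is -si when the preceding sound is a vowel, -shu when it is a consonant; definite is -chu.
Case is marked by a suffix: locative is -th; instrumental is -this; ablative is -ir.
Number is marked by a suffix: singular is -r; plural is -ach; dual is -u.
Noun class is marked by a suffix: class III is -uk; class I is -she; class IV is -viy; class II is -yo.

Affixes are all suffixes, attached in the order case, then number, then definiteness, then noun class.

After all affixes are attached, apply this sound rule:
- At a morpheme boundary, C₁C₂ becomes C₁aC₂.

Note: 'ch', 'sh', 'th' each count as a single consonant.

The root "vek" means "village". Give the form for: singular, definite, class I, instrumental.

Attach case instrumental -this → vekthis.
Attach number singular -r → vekthisr.
Attach definiteness definite -chu → vekthisrchu.
Attach noun class class I -she → vekthisrchushe.
Apply epenthesis: vekthisrchushe → vekathisarachushe.

vekathisarachushe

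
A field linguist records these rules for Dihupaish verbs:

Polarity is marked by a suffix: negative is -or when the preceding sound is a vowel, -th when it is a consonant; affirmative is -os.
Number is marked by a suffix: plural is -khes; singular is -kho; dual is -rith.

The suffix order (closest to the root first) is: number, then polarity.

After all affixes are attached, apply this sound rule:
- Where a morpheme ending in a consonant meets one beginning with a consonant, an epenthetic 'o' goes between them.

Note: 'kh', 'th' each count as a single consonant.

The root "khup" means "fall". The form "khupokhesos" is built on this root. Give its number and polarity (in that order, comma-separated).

Segment: khup-khes-os.
number: -khes → plural.
polarity: -os → affirmative.

plural, affirmative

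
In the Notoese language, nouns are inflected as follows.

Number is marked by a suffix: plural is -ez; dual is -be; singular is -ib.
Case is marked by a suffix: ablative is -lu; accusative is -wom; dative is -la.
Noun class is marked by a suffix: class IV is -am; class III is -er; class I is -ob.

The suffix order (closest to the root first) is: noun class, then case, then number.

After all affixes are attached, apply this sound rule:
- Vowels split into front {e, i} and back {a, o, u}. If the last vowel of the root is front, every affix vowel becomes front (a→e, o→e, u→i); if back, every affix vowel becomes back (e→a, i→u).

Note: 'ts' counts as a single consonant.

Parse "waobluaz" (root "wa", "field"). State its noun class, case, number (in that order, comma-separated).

Segment: wa-ob-lu-ez.
noun class: -ob → class I.
case: -lu → ablative.
number: -ez → plural.

class I, ablative, plural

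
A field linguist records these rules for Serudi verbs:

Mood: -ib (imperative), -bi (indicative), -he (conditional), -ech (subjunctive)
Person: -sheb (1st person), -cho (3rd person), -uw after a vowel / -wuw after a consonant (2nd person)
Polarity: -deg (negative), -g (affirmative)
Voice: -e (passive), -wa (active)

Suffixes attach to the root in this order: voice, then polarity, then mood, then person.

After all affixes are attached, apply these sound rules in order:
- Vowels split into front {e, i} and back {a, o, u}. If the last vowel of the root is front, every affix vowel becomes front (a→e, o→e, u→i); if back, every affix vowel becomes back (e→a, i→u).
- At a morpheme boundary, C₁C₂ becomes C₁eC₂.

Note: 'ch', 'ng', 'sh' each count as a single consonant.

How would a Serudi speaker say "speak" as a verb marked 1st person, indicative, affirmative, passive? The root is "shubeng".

shubengegebisheb

Attach voice passive -e → shubenge.
Attach polarity affirmative -g → shubengeg.
Attach mood indicative -bi → shubengegbi.
Attach person 1st person -sheb → shubengegbisheb.
Vowel harmony: no change.
Apply epenthesis: shubengegbisheb → shubengegebisheb.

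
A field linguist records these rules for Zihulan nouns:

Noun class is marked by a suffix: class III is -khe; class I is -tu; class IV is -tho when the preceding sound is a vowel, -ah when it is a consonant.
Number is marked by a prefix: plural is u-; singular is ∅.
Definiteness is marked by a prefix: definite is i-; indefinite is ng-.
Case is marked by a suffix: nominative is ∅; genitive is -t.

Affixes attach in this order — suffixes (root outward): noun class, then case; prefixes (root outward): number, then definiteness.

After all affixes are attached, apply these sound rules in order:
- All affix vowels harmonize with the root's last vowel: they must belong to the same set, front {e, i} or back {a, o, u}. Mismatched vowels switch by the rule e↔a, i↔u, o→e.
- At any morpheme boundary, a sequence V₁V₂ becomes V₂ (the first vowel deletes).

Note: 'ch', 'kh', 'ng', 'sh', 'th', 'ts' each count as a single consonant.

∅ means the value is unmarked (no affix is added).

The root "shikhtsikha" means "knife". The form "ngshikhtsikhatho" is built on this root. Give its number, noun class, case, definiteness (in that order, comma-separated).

singular, class IV, nominative, indefinite

Segment: ng-shikhtsikha-tho.
number: ∅ → singular.
noun class: -tho/ah → class IV.
case: ∅ → nominative.
definiteness: ng- → indefinite.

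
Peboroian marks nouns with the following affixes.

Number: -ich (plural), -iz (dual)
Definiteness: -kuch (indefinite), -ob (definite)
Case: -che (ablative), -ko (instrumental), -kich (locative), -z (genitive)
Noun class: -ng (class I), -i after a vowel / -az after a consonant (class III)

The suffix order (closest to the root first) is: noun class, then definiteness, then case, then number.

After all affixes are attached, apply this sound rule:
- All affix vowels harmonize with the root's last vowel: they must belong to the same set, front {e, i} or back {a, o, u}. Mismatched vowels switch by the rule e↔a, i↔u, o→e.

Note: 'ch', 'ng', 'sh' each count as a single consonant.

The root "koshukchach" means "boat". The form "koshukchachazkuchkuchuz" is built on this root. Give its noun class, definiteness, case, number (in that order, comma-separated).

Segment: koshukchach-az-kuch-kich-iz.
noun class: -i/az → class III.
definiteness: -kuch → indefinite.
case: -kich → locative.
number: -iz → dual.

class III, indefinite, locative, dual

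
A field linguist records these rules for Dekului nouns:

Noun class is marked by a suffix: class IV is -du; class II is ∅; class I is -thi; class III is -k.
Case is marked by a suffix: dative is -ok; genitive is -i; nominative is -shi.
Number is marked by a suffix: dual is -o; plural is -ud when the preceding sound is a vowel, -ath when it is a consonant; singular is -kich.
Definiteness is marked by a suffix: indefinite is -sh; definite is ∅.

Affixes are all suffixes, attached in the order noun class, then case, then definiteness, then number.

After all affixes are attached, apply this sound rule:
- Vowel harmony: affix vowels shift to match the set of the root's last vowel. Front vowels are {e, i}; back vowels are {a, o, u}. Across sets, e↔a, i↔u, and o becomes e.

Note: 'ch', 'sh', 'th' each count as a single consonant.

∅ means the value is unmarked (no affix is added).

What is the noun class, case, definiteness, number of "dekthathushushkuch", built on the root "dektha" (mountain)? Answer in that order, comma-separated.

Segment: dektha-thi-shi-sh-kich.
noun class: -thi → class I.
case: -shi → nominative.
definiteness: -sh → indefinite.
number: -kich → singular.

class I, nominative, indefinite, singular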